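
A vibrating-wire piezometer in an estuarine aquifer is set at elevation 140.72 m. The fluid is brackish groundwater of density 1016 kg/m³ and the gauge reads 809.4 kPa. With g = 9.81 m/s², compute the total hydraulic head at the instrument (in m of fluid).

ψ = P/(ρg) = 809.4×1000 / (1016 × 9.81) = 81.21 m.
h = z + ψ = 140.72 + 81.21 = 221.93 m.

h ≈ 221.93 m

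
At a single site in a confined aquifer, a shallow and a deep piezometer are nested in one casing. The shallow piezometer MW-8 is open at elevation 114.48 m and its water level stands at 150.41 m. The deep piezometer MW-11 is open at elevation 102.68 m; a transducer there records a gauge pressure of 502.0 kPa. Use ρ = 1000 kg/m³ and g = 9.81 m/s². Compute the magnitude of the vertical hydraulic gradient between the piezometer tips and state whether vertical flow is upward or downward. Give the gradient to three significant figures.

Total head at MW-8: h = 150.41 m (water level in the standpipe).
Pressure head at MW-11: ψ = P/(ρg) = 502.0×1000 / (1000 × 9.81) = 51.17 m.
Total head at MW-11: h = z + ψ = 102.68 + 51.17 = 153.85 m.
Δh = h(MW-8) − h(MW-11) = 150.41 − 153.85 = -3.44 m.
Vertical separation Δz = 114.48 − 102.68 = 11.80 m.
|i_v| = |Δh| / Δz = 3.44 / 11.80 = 0.292.
Head is higher in the deep piezometer, so vertical flow is upward (discharge condition).

|i_v| ≈ 0.292; vertical flow is upward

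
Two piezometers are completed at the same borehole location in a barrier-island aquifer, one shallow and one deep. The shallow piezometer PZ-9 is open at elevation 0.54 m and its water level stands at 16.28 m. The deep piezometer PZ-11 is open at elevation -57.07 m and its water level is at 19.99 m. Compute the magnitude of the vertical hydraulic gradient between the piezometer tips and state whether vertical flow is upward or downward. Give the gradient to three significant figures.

Total head at PZ-9: h = 16.28 m (water level in the standpipe).
Total head at PZ-11: h = 19.99 m.
Δh = h(PZ-9) − h(PZ-11) = 16.28 − 19.99 = -3.71 m.
Vertical separation Δz = 0.54 − (-57.07) = 57.61 m.
|i_v| = |Δh| / Δz = 3.71 / 57.61 = 0.0644.
Head is higher in the deep piezometer, so vertical flow is upward (discharge condition).

|i_v| ≈ 0.0644; vertical flow is upward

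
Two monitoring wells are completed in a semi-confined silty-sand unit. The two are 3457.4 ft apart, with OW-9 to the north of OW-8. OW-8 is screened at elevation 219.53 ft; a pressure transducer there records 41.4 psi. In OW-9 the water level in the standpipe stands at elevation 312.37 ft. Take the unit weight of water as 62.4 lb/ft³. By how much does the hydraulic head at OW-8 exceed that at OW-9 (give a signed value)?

Δh ≈ 2.70 ft

Pressure head at OW-8: ψ = 144·P/γ = 144 × 41.4 / 62.4 = 95.54 ft.
Total head at OW-8: h = z + ψ = 219.53 + 95.54 = 315.07 ft.
Total head at OW-9: h = 312.37 ft (water level in the piezometer is the total head).
Head difference: h(OW-8) − h(OW-9) = 315.07 − 312.37 = 2.70 ft.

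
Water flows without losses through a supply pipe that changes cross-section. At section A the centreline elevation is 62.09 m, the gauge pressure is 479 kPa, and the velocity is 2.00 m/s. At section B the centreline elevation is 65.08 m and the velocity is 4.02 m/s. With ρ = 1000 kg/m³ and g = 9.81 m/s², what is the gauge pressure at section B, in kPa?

Pressure head at A: ψ₁ = P₁/(ρg) = 479×1000 / (1000 × 9.81) = 48.83 m.
Velocity heads: v₁²/2g = 2.00²/19.62 = 0.204 m; v₂²/2g = 4.02²/19.62 = 0.824 m.
Total head H = z₁ + ψ₁ + v₁²/2g = 62.09 + 48.83 + 0.204 = 111.12 m.
ψ₂ = H − z₂ − v₂²/2g = 111.12 − 65.08 − 0.824 = 45.22 m.
P₂ = ρgψ₂ = 1000 × 9.81 × 45.22 ≈ 444 kPa.

P₂ ≈ 444 kPa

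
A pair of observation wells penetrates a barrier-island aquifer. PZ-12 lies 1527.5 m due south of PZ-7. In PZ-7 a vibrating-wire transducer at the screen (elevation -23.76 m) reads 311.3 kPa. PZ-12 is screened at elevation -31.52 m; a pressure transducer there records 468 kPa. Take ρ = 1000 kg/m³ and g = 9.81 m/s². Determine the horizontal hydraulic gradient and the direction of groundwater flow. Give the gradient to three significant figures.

Pressure head at PZ-7: ψ = P/(ρg) = 311.3×1000 / (1000 × 9.81) = 31.73 m.
Total head at PZ-7: h = z + ψ = -23.76 + 31.73 = 7.97 m.
Pressure head at PZ-12: ψ = P/(ρg) = 468×1000 / (1000 × 9.81) = 47.71 m.
Total head at PZ-12: h = z + ψ = -31.52 + 47.71 = 16.19 m.
Head difference: h(PZ-7) − h(PZ-12) = 7.97 − 16.19 = -8.22 m.
Hydraulic gradient: i = |Δh| / L = 8.22 / 1527.5 = 0.00538.
Flow is from higher to lower head: from PZ-12 toward PZ-7, i.e. toward the north.

i ≈ 0.00538; groundwater flows toward the north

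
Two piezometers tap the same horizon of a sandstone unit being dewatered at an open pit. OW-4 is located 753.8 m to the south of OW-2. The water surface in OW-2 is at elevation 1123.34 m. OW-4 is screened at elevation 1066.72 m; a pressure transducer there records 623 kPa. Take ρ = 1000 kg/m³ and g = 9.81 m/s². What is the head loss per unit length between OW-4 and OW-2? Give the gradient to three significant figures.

i ≈ 0.00914 m/m

Total head at OW-2: h = 1123.34 m (water level in the piezometer is the total head).
Pressure head at OW-4: ψ = P/(ρg) = 623×1000 / (1000 × 9.81) = 63.51 m.
Total head at OW-4: h = z + ψ = 1066.72 + 63.51 = 1130.23 m.
Head difference: h(OW-2) − h(OW-4) = 1123.34 − 1130.23 = -6.89 m.
Hydraulic gradient: i = |Δh| / L = 6.89 / 753.8 = 0.00914.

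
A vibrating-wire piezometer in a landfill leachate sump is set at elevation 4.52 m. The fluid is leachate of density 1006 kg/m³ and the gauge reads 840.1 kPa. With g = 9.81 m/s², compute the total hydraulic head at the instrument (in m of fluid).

h ≈ 89.65 m

ψ = P/(ρg) = 840.1×1000 / (1006 × 9.81) = 85.13 m.
h = z + ψ = 4.52 + 85.13 = 89.65 m.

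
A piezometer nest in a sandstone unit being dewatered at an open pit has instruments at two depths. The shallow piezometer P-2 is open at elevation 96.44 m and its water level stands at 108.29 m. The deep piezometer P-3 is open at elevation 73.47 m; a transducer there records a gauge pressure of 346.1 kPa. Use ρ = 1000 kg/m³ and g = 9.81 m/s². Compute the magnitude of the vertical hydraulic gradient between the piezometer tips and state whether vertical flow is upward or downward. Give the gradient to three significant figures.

Total head at P-2: h = 108.29 m (water level in the standpipe).
Pressure head at P-3: ψ = P/(ρg) = 346.1×1000 / (1000 × 9.81) = 35.28 m.
Total head at P-3: h = z + ψ = 73.47 + 35.28 = 108.75 m.
Δh = h(P-2) − h(P-3) = 108.29 − 108.75 = -0.46 m.
Vertical separation Δz = 96.44 − 73.47 = 22.97 m.
|i_v| = |Δh| / Δz = 0.46 / 22.97 = 0.0200.
Head is higher in the deep piezometer, so vertical flow is upward (discharge condition).

|i_v| ≈ 0.0200; vertical flow is upward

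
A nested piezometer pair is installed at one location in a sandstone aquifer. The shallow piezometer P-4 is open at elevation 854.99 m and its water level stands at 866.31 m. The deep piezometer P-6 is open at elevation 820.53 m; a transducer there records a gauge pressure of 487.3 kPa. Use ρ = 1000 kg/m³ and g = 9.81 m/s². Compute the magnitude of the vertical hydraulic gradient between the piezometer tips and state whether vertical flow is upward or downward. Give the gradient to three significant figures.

Total head at P-4: h = 866.31 m (water level in the standpipe).
Pressure head at P-6: ψ = P/(ρg) = 487.3×1000 / (1000 × 9.81) = 49.67 m.
Total head at P-6: h = z + ψ = 820.53 + 49.67 = 870.20 m.
Δh = h(P-4) − h(P-6) = 866.31 − 870.20 = -3.89 m.
Vertical separation Δz = 854.99 − 820.53 = 34.46 m.
|i_v| = |Δh| / Δz = 3.89 / 34.46 = 0.113.
Head is higher in the deep piezometer, so vertical flow is upward (discharge condition).

|i_v| ≈ 0.113; vertical flow is upward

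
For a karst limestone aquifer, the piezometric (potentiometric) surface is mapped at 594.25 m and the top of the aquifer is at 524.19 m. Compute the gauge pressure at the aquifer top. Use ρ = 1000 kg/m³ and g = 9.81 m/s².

P ≈ 687 kPa

Pressure head at the aquifer top: ψ = h − z = 594.25 − 524.19 = 70.06 m.
P = ρgψ = 1000 × 9.81 × 70.06 = 687289 Pa ≈ 687 kPa.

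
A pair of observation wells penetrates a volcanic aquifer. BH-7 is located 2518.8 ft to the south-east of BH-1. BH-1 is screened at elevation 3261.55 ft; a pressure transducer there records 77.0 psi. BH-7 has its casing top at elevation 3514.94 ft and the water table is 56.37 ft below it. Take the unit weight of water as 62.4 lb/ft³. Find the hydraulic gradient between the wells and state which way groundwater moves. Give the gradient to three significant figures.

Pressure head at BH-1: ψ = 144·P/γ = 144 × 77.0 / 62.4 = 177.69 ft.
Total head at BH-1: h = z + ψ = 3261.55 + 177.69 = 3439.24 ft.
Total head at BH-7: h = 3514.94 − 56.37 = 3458.57 ft.
Head difference: h(BH-1) − h(BH-7) = 3439.24 − 3458.57 = -19.33 ft.
Hydraulic gradient: i = |Δh| / L = 19.33 / 2518.8 = 0.00767.
Flow is from higher to lower head: from BH-7 toward BH-1, i.e. toward the north-west.

i ≈ 0.00767; groundwater flows toward the north-west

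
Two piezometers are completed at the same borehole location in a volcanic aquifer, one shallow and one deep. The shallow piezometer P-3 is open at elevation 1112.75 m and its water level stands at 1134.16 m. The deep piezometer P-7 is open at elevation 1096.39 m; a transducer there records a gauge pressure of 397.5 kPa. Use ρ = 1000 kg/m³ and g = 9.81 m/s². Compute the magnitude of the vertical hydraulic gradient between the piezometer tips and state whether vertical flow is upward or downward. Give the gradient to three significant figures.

|i_v| ≈ 0.168; vertical flow is upward

Total head at P-3: h = 1134.16 m (water level in the standpipe).
Pressure head at P-7: ψ = P/(ρg) = 397.5×1000 / (1000 × 9.81) = 40.52 m.
Total head at P-7: h = z + ψ = 1096.39 + 40.52 = 1136.91 m.
Δh = h(P-3) − h(P-7) = 1134.16 − 1136.91 = -2.75 m.
Vertical separation Δz = 1112.75 − 1096.39 = 16.36 m.
|i_v| = |Δh| / Δz = 2.75 / 16.36 = 0.168.
Head is higher in the deep piezometer, so vertical flow is upward (discharge condition).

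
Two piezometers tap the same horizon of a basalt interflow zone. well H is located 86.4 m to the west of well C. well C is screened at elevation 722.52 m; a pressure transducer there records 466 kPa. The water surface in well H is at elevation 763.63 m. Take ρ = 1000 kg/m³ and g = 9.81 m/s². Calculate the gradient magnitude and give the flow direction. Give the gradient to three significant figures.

i ≈ 0.0740; groundwater flows toward the west

Pressure head at well C: ψ = P/(ρg) = 466×1000 / (1000 × 9.81) = 47.50 m.
Total head at well C: h = z + ψ = 722.52 + 47.50 = 770.02 m.
Total head at well H: h = 763.63 m (water level in the piezometer is the total head).
Head difference: h(well C) − h(well H) = 770.02 − 763.63 = 6.39 m.
Hydraulic gradient: i = |Δh| / L = 6.39 / 86.4 = 0.0740.
Flow is from higher to lower head: from well C toward well H, i.e. toward the west.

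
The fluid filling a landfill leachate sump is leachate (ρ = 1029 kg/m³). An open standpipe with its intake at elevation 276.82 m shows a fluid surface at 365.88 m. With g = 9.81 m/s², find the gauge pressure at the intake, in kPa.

P ≈ 899 kPa

Pressure head ψ = h − z = 365.88 − 276.82 = 89.06 m.
P = ρgψ = 1029 × 9.81 × 89.06 = 899015 Pa ≈ 899 kPa.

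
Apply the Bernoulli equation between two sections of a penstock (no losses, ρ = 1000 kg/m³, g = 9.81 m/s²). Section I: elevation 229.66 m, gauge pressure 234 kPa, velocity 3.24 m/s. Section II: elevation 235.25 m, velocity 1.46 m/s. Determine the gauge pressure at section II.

P₂ ≈ 183 kPa

Pressure head at I: ψ₁ = P₁/(ρg) = 234×1000 / (1000 × 9.81) = 23.85 m.
Velocity heads: v₁²/2g = 3.24²/19.62 = 0.535 m; v₂²/2g = 1.46²/19.62 = 0.109 m.
Total head H = z₁ + ψ₁ + v₁²/2g = 229.66 + 23.85 + 0.535 = 254.04 m.
ψ₂ = H − z₂ − v₂²/2g = 254.04 − 235.25 − 0.109 = 18.68 m.
P₂ = ρgψ₂ = 1000 × 9.81 × 18.68 ≈ 183 kPa.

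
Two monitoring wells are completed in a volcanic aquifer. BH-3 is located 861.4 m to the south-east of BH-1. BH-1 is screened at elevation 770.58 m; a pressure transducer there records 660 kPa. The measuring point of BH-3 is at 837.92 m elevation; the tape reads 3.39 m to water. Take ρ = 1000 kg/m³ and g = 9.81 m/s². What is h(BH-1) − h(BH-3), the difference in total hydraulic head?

Δh ≈ 3.33 m

Pressure head at BH-1: ψ = P/(ρg) = 660×1000 / (1000 × 9.81) = 67.28 m.
Total head at BH-1: h = z + ψ = 770.58 + 67.28 = 837.86 m.
Total head at BH-3: h = 837.92 − 3.39 = 834.53 m.
Head difference: h(BH-1) − h(BH-3) = 837.86 − 834.53 = 3.33 m.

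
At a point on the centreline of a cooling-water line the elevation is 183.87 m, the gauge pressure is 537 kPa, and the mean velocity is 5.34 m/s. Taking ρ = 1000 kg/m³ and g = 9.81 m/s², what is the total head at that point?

Pressure head ψ = P/(ρg) = 537×1000 / (1000 × 9.81) = 54.74 m.
Velocity head = v²/(2g) = 5.34² / (2 × 9.81) = 1.453 m.
h = z + ψ + v²/(2g) = 183.87 + 54.74 + 1.453 = 240.06 m.

h ≈ 240.06 m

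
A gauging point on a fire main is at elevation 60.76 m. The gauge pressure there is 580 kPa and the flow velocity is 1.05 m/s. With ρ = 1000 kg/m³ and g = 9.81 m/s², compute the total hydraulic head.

Pressure head ψ = P/(ρg) = 580×1000 / (1000 × 9.81) = 59.12 m.
Velocity head = v²/(2g) = 1.05² / (2 × 9.81) = 0.056 m.
h = z + ψ + v²/(2g) = 60.76 + 59.12 + 0.056 = 119.94 m.

h ≈ 119.94 m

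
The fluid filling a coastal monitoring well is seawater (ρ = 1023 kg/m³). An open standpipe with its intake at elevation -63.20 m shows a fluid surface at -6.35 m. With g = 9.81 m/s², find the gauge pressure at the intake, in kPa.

Pressure head ψ = h − z = -6.35 − (-63.20) = 56.85 m.
P = ρgψ = 1023 × 9.81 × 56.85 = 570526 Pa ≈ 571 kPa.

P ≈ 571 kPa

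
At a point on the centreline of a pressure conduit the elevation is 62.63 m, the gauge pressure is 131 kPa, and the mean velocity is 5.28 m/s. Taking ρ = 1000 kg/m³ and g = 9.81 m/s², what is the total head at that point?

Pressure head ψ = P/(ρg) = 131×1000 / (1000 × 9.81) = 13.35 m.
Velocity head = v²/(2g) = 5.28² / (2 × 9.81) = 1.421 m.
h = z + ψ + v²/(2g) = 62.63 + 13.35 + 1.421 = 77.40 m.

h ≈ 77.40 m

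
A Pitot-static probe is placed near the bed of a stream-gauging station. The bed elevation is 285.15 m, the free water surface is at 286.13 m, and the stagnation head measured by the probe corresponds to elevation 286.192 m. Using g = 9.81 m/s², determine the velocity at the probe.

Near the bed, under hydrostatic conditions, the piezometric head (z + ψ) equals the free-surface elevation, 286.13 m.
Velocity head = total − piezometric = 286.192 − 286.13 = 0.062 m.
v = √(2g·h_v) = √(2 × 9.81 × 0.062) = 1.10 m/s.

v ≈ 1.10 m/s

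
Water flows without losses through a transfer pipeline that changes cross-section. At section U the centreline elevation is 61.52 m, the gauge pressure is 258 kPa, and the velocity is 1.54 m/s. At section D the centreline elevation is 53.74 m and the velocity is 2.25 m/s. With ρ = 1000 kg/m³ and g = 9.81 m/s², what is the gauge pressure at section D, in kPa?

Pressure head at U: ψ₁ = P₁/(ρg) = 258×1000 / (1000 × 9.81) = 26.30 m.
Velocity heads: v₁²/2g = 1.54²/19.62 = 0.121 m; v₂²/2g = 2.25²/19.62 = 0.258 m.
Total head H = z₁ + ψ₁ + v₁²/2g = 61.52 + 26.30 + 0.121 = 87.94 m.
ψ₂ = H − z₂ − v₂²/2g = 87.94 − 53.74 − 0.258 = 33.94 m.
P₂ = ρgψ₂ = 1000 × 9.81 × 33.94 ≈ 333 kPa.

P₂ ≈ 333 kPa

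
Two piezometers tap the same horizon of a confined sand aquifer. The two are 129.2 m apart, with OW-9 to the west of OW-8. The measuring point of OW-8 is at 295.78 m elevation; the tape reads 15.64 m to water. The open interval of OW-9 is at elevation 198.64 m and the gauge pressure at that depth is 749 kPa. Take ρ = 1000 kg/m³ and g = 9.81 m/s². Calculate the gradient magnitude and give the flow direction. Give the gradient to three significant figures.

Total head at OW-8: h = 295.78 − 15.64 = 280.14 m.
Pressure head at OW-9: ψ = P/(ρg) = 749×1000 / (1000 × 9.81) = 76.35 m.
Total head at OW-9: h = z + ψ = 198.64 + 76.35 = 274.99 m.
Head difference: h(OW-8) − h(OW-9) = 280.14 − 274.99 = 5.15 m.
Hydraulic gradient: i = |Δh| / L = 5.15 / 129.2 = 0.0399.
Flow is from higher to lower head: from OW-8 toward OW-9, i.e. toward the west.

i ≈ 0.0399; groundwater flows toward the west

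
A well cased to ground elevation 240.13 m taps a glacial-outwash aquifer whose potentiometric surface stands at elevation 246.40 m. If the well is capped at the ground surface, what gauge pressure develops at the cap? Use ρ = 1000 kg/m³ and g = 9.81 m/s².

Head above the cap: Δh = 246.40 − 240.13 = 6.27 m.
P = ρgΔh = 1000 × 9.81 × 6.27 = 61509 Pa ≈ 61.5 kPa.

P ≈ 61.5 kPa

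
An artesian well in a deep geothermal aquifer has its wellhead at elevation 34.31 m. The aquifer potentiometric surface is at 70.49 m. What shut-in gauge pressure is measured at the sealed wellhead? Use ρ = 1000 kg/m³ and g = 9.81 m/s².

Head above the cap: Δh = 70.49 − 34.31 = 36.18 m.
P = ρgΔh = 1000 × 9.81 × 36.18 = 354926 Pa ≈ 355 kPa.

P ≈ 355 kPa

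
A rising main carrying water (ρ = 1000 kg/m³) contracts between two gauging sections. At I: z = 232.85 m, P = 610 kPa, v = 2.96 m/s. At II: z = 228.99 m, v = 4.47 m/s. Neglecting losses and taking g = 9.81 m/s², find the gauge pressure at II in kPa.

Pressure head at I: ψ₁ = P₁/(ρg) = 610×1000 / (1000 × 9.81) = 62.18 m.
Velocity heads: v₁²/2g = 2.96²/19.62 = 0.447 m; v₂²/2g = 4.47²/19.62 = 1.018 m.
Total head H = z₁ + ψ₁ + v₁²/2g = 232.85 + 62.18 + 0.447 = 295.48 m.
ψ₂ = H − z₂ − v₂²/2g = 295.48 − 228.99 − 1.018 = 65.47 m.
P₂ = ρgψ₂ = 1000 × 9.81 × 65.47 ≈ 642 kPa.

P₂ ≈ 642 kPa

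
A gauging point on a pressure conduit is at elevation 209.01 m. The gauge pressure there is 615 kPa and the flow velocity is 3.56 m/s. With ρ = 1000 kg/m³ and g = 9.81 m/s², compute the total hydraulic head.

Pressure head ψ = P/(ρg) = 615×1000 / (1000 × 9.81) = 62.69 m.
Velocity head = v²/(2g) = 3.56² / (2 × 9.81) = 0.646 m.
h = z + ψ + v²/(2g) = 209.01 + 62.69 + 0.646 = 272.35 m.

h ≈ 272.35 m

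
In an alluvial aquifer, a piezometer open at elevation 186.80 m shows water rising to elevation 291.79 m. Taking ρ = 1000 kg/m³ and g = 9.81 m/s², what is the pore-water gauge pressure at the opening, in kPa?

P ≈ 1030 kPa

Pressure head ψ = h − z = 291.79 − 186.80 = 104.99 m.
P = ρgψ = 1000 × 9.81 × 104.99 = 1029952 Pa ≈ 1030 kPa.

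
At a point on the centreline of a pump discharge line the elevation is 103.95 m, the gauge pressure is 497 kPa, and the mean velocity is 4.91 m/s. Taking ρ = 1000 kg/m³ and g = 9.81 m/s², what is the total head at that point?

Pressure head ψ = P/(ρg) = 497×1000 / (1000 × 9.81) = 50.66 m.
Velocity head = v²/(2g) = 4.91² / (2 × 9.81) = 1.229 m.
h = z + ψ + v²/(2g) = 103.95 + 50.66 + 1.229 = 155.84 m.

h ≈ 155.84 m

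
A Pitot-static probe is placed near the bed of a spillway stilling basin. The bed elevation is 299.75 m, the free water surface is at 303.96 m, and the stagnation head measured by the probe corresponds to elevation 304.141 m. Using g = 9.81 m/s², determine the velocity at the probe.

Near the bed, under hydrostatic conditions, the piezometric head (z + ψ) equals the free-surface elevation, 303.96 m.
Velocity head = total − piezometric = 304.141 − 303.96 = 0.181 m.
v = √(2g·h_v) = √(2 × 9.81 × 0.181) = 1.88 m/s.

v ≈ 1.88 m/s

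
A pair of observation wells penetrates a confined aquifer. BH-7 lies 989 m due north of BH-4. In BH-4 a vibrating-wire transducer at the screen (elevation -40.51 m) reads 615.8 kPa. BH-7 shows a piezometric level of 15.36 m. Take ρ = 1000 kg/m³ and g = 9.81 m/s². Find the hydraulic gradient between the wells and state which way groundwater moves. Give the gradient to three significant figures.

Pressure head at BH-4: ψ = P/(ρg) = 615.8×1000 / (1000 × 9.81) = 62.77 m.
Total head at BH-4: h = z + ψ = -40.51 + 62.77 = 22.26 m.
Total head at BH-7: h = 15.36 m (water level in the piezometer is the total head).
Head difference: h(BH-4) − h(BH-7) = 22.26 − 15.36 = 6.90 m.
Hydraulic gradient: i = |Δh| / L = 6.90 / 989 = 0.00698.
Flow is from higher to lower head: from BH-4 toward BH-7, i.e. toward the north.

i ≈ 0.00698; groundwater flows toward the north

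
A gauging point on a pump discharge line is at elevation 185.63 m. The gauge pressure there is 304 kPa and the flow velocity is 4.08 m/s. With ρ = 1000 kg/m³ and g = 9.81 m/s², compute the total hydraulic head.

Pressure head ψ = P/(ρg) = 304×1000 / (1000 × 9.81) = 30.99 m.
Velocity head = v²/(2g) = 4.08² / (2 × 9.81) = 0.848 m.
h = z + ψ + v²/(2g) = 185.63 + 30.99 + 0.848 = 217.47 m.

h ≈ 217.47 m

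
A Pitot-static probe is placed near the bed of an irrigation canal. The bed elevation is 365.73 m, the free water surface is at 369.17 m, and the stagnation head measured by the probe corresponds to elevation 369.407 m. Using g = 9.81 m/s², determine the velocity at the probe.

Near the bed, under hydrostatic conditions, the piezometric head (z + ψ) equals the free-surface elevation, 369.17 m.
Velocity head = total − piezometric = 369.407 − 369.17 = 0.237 m.
v = √(2g·h_v) = √(2 × 9.81 × 0.237) = 2.16 m/s.

v ≈ 2.16 m/s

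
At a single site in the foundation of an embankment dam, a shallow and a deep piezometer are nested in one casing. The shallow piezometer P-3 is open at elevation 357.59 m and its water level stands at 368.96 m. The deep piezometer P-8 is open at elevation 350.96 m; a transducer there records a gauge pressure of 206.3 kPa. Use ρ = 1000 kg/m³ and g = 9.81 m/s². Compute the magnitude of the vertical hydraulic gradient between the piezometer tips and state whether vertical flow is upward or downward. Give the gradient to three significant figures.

|i_v| ≈ 0.457; vertical flow is upward

Total head at P-3: h = 368.96 m (water level in the standpipe).
Pressure head at P-8: ψ = P/(ρg) = 206.3×1000 / (1000 × 9.81) = 21.03 m.
Total head at P-8: h = z + ψ = 350.96 + 21.03 = 371.99 m.
Δh = h(P-3) − h(P-8) = 368.96 − 371.99 = -3.03 m.
Vertical separation Δz = 357.59 − 350.96 = 6.63 m.
|i_v| = |Δh| / Δz = 3.03 / 6.63 = 0.457.
Head is higher in the deep piezometer, so vertical flow is upward (discharge condition).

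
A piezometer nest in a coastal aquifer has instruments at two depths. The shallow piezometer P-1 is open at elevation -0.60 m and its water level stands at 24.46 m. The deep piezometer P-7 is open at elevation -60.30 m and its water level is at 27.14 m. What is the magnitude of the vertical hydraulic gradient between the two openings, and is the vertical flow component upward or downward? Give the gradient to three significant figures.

Total head at P-1: h = 24.46 m (water level in the standpipe).
Total head at P-7: h = 27.14 m.
Δh = h(P-1) − h(P-7) = 24.46 − 27.14 = -2.68 m.
Vertical separation Δz = -0.60 − (-60.30) = 59.70 m.
|i_v| = |Δh| / Δz = 2.68 / 59.70 = 0.0449.
Head is higher in the deep piezometer, so vertical flow is upward (discharge condition).

|i_v| ≈ 0.0449; vertical flow is upward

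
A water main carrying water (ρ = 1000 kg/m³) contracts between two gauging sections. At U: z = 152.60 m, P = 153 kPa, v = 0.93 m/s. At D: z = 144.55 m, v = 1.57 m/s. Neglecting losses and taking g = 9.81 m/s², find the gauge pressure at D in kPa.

P₂ ≈ 231 kPa

Pressure head at U: ψ₁ = P₁/(ρg) = 153×1000 / (1000 × 9.81) = 15.60 m.
Velocity heads: v₁²/2g = 0.93²/19.62 = 0.044 m; v₂²/2g = 1.57²/19.62 = 0.126 m.
Total head H = z₁ + ψ₁ + v₁²/2g = 152.60 + 15.60 + 0.044 = 168.24 m.
ψ₂ = H − z₂ − v₂²/2g = 168.24 − 144.55 − 0.126 = 23.56 m.
P₂ = ρgψ₂ = 1000 × 9.81 × 23.56 ≈ 231 kPa.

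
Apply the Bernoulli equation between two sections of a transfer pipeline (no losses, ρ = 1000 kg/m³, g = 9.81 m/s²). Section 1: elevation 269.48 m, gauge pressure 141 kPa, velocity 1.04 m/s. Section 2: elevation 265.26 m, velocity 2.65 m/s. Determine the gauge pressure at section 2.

Pressure head at 1: ψ₁ = P₁/(ρg) = 141×1000 / (1000 × 9.81) = 14.37 m.
Velocity heads: v₁²/2g = 1.04²/19.62 = 0.055 m; v₂²/2g = 2.65²/19.62 = 0.358 m.
Total head H = z₁ + ψ₁ + v₁²/2g = 269.48 + 14.37 + 0.055 = 283.91 m.
ψ₂ = H − z₂ − v₂²/2g = 283.91 − 265.26 − 0.358 = 18.29 m.
P₂ = ρgψ₂ = 1000 × 9.81 × 18.29 ≈ 179 kPa.

P₂ ≈ 179 kPa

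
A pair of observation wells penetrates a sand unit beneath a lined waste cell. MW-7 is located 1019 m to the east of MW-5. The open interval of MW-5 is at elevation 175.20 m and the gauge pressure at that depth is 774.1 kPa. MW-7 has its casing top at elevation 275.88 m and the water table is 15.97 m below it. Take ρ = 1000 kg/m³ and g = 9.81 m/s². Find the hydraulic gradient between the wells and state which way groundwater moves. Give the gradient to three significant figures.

Pressure head at MW-5: ψ = P/(ρg) = 774.1×1000 / (1000 × 9.81) = 78.91 m.
Total head at MW-5: h = z + ψ = 175.20 + 78.91 = 254.11 m.
Total head at MW-7: h = 275.88 − 15.97 = 259.91 m.
Head difference: h(MW-5) − h(MW-7) = 254.11 − 259.91 = -5.80 m.
Hydraulic gradient: i = |Δh| / L = 5.80 / 1019 = 0.00569.
Flow is from higher to lower head: from MW-7 toward MW-5, i.e. toward the west.

i ≈ 0.00569; groundwater flows toward the west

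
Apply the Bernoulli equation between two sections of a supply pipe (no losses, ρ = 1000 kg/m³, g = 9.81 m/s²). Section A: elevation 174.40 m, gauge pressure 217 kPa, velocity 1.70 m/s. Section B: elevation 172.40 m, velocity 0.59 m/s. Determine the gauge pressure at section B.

Pressure head at A: ψ₁ = P₁/(ρg) = 217×1000 / (1000 × 9.81) = 22.12 m.
Velocity heads: v₁²/2g = 1.70²/19.62 = 0.147 m; v₂²/2g = 0.59²/19.62 = 0.018 m.
Total head H = z₁ + ψ₁ + v₁²/2g = 174.40 + 22.12 + 0.147 = 196.67 m.
ψ₂ = H − z₂ − v₂²/2g = 196.67 − 172.40 − 0.018 = 24.25 m.
P₂ = ρgψ₂ = 1000 × 9.81 × 24.25 ≈ 238 kPa.

P₂ ≈ 238 kPa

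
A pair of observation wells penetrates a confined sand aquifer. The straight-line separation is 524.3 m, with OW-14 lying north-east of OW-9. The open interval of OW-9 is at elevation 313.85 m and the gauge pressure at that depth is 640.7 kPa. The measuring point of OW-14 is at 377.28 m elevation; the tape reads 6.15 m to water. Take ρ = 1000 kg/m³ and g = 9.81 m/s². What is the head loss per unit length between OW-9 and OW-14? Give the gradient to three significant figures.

Pressure head at OW-9: ψ = P/(ρg) = 640.7×1000 / (1000 × 9.81) = 65.31 m.
Total head at OW-9: h = z + ψ = 313.85 + 65.31 = 379.16 m.
Total head at OW-14: h = 377.28 − 6.15 = 371.13 m.
Head difference: h(OW-9) − h(OW-14) = 379.16 − 371.13 = 8.03 m.
Hydraulic gradient: i = |Δh| / L = 8.03 / 524.3 = 0.0153.

i ≈ 0.0153 m/m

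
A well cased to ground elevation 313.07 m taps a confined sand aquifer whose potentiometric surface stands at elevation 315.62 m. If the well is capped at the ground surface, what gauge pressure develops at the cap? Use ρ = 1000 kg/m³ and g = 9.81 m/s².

Head above the cap: Δh = 315.62 − 313.07 = 2.55 m.
P = ρgΔh = 1000 × 9.81 × 2.55 = 25016 Pa ≈ 25.0 kPa.

P ≈ 25.0 kPa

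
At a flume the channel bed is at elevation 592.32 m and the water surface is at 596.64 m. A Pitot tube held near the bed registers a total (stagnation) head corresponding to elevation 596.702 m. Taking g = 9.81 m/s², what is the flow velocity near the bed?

Near the bed, under hydrostatic conditions, the piezometric head (z + ψ) equals the free-surface elevation, 596.64 m.
Velocity head = total − piezometric = 596.702 − 596.64 = 0.062 m.
v = √(2g·h_v) = √(2 × 9.81 × 0.062) = 1.10 m/s.

v ≈ 1.10 m/s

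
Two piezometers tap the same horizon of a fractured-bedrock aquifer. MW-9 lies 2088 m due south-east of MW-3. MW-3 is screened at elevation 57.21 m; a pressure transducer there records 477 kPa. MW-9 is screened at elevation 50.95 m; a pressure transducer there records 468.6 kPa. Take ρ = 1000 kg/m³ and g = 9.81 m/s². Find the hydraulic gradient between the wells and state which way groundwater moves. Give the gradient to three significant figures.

Pressure head at MW-3: ψ = P/(ρg) = 477×1000 / (1000 × 9.81) = 48.62 m.
Total head at MW-3: h = z + ψ = 57.21 + 48.62 = 105.83 m.
Pressure head at MW-9: ψ = P/(ρg) = 468.6×1000 / (1000 × 9.81) = 47.77 m.
Total head at MW-9: h = z + ψ = 50.95 + 47.77 = 98.72 m.
Head difference: h(MW-3) − h(MW-9) = 105.83 − 98.72 = 7.11 m.
Hydraulic gradient: i = |Δh| / L = 7.11 / 2088 = 0.00341.
Flow is from higher to lower head: from MW-3 toward MW-9, i.e. toward the south-east.

i ≈ 0.00341; groundwater flows toward the south-east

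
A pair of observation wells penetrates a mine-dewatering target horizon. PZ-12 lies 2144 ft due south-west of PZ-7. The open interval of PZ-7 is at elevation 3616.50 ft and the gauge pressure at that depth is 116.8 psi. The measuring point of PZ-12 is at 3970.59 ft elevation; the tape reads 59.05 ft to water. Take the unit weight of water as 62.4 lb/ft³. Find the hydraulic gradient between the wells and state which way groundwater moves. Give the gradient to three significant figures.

Pressure head at PZ-7: ψ = 144·P/γ = 144 × 116.8 / 62.4 = 269.54 ft.
Total head at PZ-7: h = z + ψ = 3616.50 + 269.54 = 3886.04 ft.
Total head at PZ-12: h = 3970.59 − 59.05 = 3911.54 ft.
Head difference: h(PZ-7) − h(PZ-12) = 3886.04 − 3911.54 = -25.50 ft.
Hydraulic gradient: i = |Δh| / L = 25.50 / 2144 = 0.0119.
Flow is from higher to lower head: from PZ-12 toward PZ-7, i.e. toward the north-east.

i ≈ 0.0119; groundwater flows toward the north-east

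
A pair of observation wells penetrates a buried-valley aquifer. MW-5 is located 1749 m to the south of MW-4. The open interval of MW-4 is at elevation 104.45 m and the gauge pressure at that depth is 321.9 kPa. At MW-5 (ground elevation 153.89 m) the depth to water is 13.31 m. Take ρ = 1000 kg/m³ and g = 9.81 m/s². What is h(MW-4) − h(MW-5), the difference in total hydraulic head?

Δh ≈ -3.32 m

Pressure head at MW-4: ψ = P/(ρg) = 321.9×1000 / (1000 × 9.81) = 32.81 m.
Total head at MW-4: h = z + ψ = 104.45 + 32.81 = 137.26 m.
Total head at MW-5: h = 153.89 − 13.31 = 140.58 m.
Head difference: h(MW-4) − h(MW-5) = 137.26 − 140.58 = -3.32 m.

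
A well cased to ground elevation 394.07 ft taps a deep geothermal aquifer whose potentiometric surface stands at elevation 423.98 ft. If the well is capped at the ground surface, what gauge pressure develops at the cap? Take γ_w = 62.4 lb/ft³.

Head above the cap: Δh = 423.98 − 394.07 = 29.91 ft.
P = γΔh/144 = 62.4 × 29.91 / 144 = 13.0 psi.

P ≈ 13.0 psi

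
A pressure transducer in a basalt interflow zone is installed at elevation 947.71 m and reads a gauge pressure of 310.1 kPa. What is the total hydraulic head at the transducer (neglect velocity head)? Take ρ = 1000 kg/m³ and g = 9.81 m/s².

h ≈ 979.32 m

ψ = P/(ρg) = 310.1×1000 / (1000 × 9.81) = 31.61 m.
h = z + ψ = 947.71 + 31.61 = 979.32 m.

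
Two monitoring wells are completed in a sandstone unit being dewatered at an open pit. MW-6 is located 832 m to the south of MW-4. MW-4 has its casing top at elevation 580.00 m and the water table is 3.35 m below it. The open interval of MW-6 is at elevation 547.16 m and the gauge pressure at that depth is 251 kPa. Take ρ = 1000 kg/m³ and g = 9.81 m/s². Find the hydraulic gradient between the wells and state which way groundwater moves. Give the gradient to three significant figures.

i ≈ 0.00469; groundwater flows toward the south

Total head at MW-4: h = 580.00 − 3.35 = 576.65 m.
Pressure head at MW-6: ψ = P/(ρg) = 251×1000 / (1000 × 9.81) = 25.59 m.
Total head at MW-6: h = z + ψ = 547.16 + 25.59 = 572.75 m.
Head difference: h(MW-4) − h(MW-6) = 576.65 − 572.75 = 3.90 m.
Hydraulic gradient: i = |Δh| / L = 3.90 / 832 = 0.00469.
Flow is from higher to lower head: from MW-4 toward MW-6, i.e. toward the south.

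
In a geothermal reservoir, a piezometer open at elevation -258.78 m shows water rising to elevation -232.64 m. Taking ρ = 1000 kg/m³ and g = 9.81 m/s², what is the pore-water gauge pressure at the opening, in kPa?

P ≈ 256 kPa

Pressure head ψ = h − z = -232.64 − (-258.78) = 26.14 m.
P = ρgψ = 1000 × 9.81 × 26.14 = 256433 Pa ≈ 256 kPa.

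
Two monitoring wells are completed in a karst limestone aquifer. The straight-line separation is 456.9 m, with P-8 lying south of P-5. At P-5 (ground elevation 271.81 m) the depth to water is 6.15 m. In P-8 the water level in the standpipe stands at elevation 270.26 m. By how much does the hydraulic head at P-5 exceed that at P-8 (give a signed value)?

Total head at P-5: h = 271.81 − 6.15 = 265.66 m.
Total head at P-8: h = 270.26 m (water level in the piezometer is the total head).
Head difference: h(P-5) − h(P-8) = 265.66 − 270.26 = -4.60 m.

Δh ≈ -4.60 m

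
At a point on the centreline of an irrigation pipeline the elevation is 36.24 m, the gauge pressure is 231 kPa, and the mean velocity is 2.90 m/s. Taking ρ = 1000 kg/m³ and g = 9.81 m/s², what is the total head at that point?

Pressure head ψ = P/(ρg) = 231×1000 / (1000 × 9.81) = 23.55 m.
Velocity head = v²/(2g) = 2.90² / (2 × 9.81) = 0.429 m.
h = z + ψ + v²/(2g) = 36.24 + 23.55 + 0.429 = 60.22 m.

h ≈ 60.22 m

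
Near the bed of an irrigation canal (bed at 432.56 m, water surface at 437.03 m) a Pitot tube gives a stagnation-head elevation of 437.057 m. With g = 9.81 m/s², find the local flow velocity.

v ≈ 0.728 m/s

Near the bed, under hydrostatic conditions, the piezometric head (z + ψ) equals the free-surface elevation, 437.03 m.
Velocity head = total − piezometric = 437.057 − 437.03 = 0.027 m.
v = √(2g·h_v) = √(2 × 9.81 × 0.027) = 0.728 m/s.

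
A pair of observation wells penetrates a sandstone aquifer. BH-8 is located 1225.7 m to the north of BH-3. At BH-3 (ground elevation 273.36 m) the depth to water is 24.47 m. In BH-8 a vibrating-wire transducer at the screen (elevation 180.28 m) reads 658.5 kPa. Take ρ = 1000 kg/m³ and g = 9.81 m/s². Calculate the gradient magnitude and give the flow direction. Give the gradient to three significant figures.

Total head at BH-3: h = 273.36 − 24.47 = 248.89 m.
Pressure head at BH-8: ψ = P/(ρg) = 658.5×1000 / (1000 × 9.81) = 67.13 m.
Total head at BH-8: h = z + ψ = 180.28 + 67.13 = 247.41 m.
Head difference: h(BH-3) − h(BH-8) = 248.89 − 247.41 = 1.48 m.
Hydraulic gradient: i = |Δh| / L = 1.48 / 1225.7 = 0.00121.
Flow is from higher to lower head: from BH-3 toward BH-8, i.e. toward the north.

i ≈ 0.00121; groundwater flows toward the north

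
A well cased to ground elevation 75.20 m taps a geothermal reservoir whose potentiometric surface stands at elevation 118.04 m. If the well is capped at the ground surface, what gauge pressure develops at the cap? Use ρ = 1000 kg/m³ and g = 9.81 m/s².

P ≈ 420 kPa

Head above the cap: Δh = 118.04 − 75.20 = 42.84 m.
P = ρgΔh = 1000 × 9.81 × 42.84 = 420260 Pa ≈ 420 kPa.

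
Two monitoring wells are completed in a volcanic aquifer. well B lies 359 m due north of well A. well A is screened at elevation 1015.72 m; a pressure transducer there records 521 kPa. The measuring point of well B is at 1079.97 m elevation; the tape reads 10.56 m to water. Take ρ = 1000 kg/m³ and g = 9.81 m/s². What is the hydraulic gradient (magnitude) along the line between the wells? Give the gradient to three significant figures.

i ≈ 0.00162

Pressure head at well A: ψ = P/(ρg) = 521×1000 / (1000 × 9.81) = 53.11 m.
Total head at well A: h = z + ψ = 1015.72 + 53.11 = 1068.83 m.
Total head at well B: h = 1079.97 − 10.56 = 1069.41 m.
Head difference: h(well A) − h(well B) = 1068.83 − 1069.41 = -0.58 m.
Hydraulic gradient: i = |Δh| / L = 0.58 / 359 = 0.00162.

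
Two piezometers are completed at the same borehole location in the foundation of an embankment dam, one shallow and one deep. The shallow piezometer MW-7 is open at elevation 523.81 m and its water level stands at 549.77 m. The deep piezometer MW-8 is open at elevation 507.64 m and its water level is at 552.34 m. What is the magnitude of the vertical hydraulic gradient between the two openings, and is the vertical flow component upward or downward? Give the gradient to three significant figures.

|i_v| ≈ 0.159; vertical flow is upward

Total head at MW-7: h = 549.77 m (water level in the standpipe).
Total head at MW-8: h = 552.34 m.
Δh = h(MW-7) − h(MW-8) = 549.77 − 552.34 = -2.57 m.
Vertical separation Δz = 523.81 − 507.64 = 16.17 m.
|i_v| = |Δh| / Δz = 2.57 / 16.17 = 0.159.
Head is higher in the deep piezometer, so vertical flow is upward (discharge condition).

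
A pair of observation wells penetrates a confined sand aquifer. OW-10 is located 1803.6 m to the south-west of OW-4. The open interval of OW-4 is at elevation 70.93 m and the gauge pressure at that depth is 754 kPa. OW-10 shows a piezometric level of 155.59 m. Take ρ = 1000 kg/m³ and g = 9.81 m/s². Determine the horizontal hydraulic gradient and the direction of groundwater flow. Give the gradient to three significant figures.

i ≈ 0.00432; groundwater flows toward the north-east

Pressure head at OW-4: ψ = P/(ρg) = 754×1000 / (1000 × 9.81) = 76.86 m.
Total head at OW-4: h = z + ψ = 70.93 + 76.86 = 147.79 m.
Total head at OW-10: h = 155.59 m (water level in the piezometer is the total head).
Head difference: h(OW-4) − h(OW-10) = 147.79 − 155.59 = -7.80 m.
Hydraulic gradient: i = |Δh| / L = 7.80 / 1803.6 = 0.00432.
Flow is from higher to lower head: from OW-10 toward OW-4, i.e. toward the north-east.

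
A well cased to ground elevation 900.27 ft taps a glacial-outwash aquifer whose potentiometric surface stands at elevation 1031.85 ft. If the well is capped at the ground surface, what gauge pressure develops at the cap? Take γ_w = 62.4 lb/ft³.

Head above the cap: Δh = 1031.85 − 900.27 = 131.58 ft.
P = γΔh/144 = 62.4 × 131.58 / 144 = 57.0 psi.

P ≈ 57.0 psi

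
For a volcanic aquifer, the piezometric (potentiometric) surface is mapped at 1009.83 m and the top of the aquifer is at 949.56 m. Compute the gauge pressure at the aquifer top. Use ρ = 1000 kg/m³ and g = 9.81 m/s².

P ≈ 591 kPa

Pressure head at the aquifer top: ψ = h − z = 1009.83 − 949.56 = 60.27 m.
P = ρgψ = 1000 × 9.81 × 60.27 = 591249 Pa ≈ 591 kPa.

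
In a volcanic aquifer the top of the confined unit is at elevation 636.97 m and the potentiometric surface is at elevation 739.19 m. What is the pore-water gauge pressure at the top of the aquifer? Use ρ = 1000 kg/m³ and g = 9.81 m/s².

P ≈ 1000 kPa

Pressure head at the aquifer top: ψ = h − z = 739.19 − 636.97 = 102.22 m.
P = ρgψ = 1000 × 9.81 × 102.22 = 1002778 Pa ≈ 1000 kPa.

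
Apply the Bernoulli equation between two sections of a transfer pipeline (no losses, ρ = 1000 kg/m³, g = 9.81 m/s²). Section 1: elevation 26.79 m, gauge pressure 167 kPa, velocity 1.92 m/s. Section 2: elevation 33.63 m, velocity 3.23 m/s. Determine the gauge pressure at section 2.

Pressure head at 1: ψ₁ = P₁/(ρg) = 167×1000 / (1000 × 9.81) = 17.02 m.
Velocity heads: v₁²/2g = 1.92²/19.62 = 0.188 m; v₂²/2g = 3.23²/19.62 = 0.532 m.
Total head H = z₁ + ψ₁ + v₁²/2g = 26.79 + 17.02 + 0.188 = 44.00 m.
ψ₂ = H − z₂ − v₂²/2g = 44.00 − 33.63 − 0.532 = 9.84 m.
P₂ = ρgψ₂ = 1000 × 9.81 × 9.84 ≈ 96.5 kPa.

P₂ ≈ 96.5 kPa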